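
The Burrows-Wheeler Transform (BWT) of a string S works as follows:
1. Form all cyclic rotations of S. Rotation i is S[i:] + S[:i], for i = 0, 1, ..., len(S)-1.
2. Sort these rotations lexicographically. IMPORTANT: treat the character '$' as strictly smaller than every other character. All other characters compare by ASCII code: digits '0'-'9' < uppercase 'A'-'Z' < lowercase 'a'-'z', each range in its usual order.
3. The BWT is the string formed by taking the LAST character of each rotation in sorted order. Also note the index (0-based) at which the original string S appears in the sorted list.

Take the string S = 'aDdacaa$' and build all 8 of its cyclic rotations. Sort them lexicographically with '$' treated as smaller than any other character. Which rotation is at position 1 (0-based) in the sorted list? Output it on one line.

All 8 rotations (rotation i = S[i:]+S[:i]):
  rot[0] = aDdacaa$
  rot[1] = Ddacaa$a
  rot[2] = dacaa$aD
  rot[3] = acaa$aDd
  rot[4] = caa$aDda
  rot[5] = aa$aDdac
  rot[6] = a$aDdaca
  rot[7] = $aDdacaa
Sorted (with $ < everything):
  sorted[0] = $aDdacaa
  sorted[1] = Ddacaa$a
  sorted[2] = a$aDdaca
  sorted[3] = aDdacaa$
  sorted[4] = aa$aDdac
  sorted[5] = acaa$aDd
  sorted[6] = caa$aDda
  sorted[7] = dacaa$aD
sorted[1] = Ddacaa$a

Answer: Ddacaa$a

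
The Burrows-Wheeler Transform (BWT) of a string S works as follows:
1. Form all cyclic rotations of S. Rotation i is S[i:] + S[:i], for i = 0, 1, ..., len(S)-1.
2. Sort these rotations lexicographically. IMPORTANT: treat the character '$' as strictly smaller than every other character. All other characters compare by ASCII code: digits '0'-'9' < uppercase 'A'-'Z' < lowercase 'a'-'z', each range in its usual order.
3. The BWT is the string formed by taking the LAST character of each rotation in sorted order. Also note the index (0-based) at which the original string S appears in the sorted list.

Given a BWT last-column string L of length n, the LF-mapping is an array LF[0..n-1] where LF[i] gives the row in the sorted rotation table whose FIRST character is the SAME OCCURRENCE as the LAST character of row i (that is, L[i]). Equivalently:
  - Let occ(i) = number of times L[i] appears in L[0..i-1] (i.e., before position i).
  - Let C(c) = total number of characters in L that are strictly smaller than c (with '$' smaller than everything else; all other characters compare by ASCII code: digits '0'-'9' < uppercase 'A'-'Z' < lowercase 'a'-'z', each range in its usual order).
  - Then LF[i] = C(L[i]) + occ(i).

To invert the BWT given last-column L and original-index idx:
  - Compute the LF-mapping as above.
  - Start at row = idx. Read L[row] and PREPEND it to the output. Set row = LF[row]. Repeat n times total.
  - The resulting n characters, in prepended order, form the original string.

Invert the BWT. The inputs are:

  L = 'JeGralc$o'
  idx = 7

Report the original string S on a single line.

Answer: oracleGJ$

Derivation:
LF mapping: 2 5 1 8 3 6 4 0 7
Walk LF starting at row 7, prepending L[row]:
  step 1: row=7, L[7]='$', prepend. Next row=LF[7]=0
  step 2: row=0, L[0]='J', prepend. Next row=LF[0]=2
  step 3: row=2, L[2]='G', prepend. Next row=LF[2]=1
  step 4: row=1, L[1]='e', prepend. Next row=LF[1]=5
  step 5: row=5, L[5]='l', prepend. Next row=LF[5]=6
  step 6: row=6, L[6]='c', prepend. Next row=LF[6]=4
  step 7: row=4, L[4]='a', prepend. Next row=LF[4]=3
  step 8: row=3, L[3]='r', prepend. Next row=LF[3]=8
  step 9: row=8, L[8]='o', prepend. Next row=LF[8]=7
Reversed output: oracleGJ$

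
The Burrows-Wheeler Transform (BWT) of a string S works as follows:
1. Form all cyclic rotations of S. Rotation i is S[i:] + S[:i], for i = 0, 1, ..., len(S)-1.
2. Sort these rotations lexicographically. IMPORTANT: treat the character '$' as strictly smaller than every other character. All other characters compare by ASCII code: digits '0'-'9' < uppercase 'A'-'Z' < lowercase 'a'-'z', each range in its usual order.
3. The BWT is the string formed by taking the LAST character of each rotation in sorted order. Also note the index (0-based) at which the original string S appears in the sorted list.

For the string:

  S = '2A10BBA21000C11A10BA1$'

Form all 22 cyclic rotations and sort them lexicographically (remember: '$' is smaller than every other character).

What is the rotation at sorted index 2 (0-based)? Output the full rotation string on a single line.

Answer: 00C11A10BA1$2A10BBA210

Derivation:
All 22 rotations (rotation i = S[i:]+S[:i]):
  rot[0] = 2A10BBA21000C11A10BA1$
  rot[1] = A10BBA21000C11A10BA1$2
  rot[2] = 10BBA21000C11A10BA1$2A
  rot[3] = 0BBA21000C11A10BA1$2A1
  rot[4] = BBA21000C11A10BA1$2A10
  rot[5] = BA21000C11A10BA1$2A10B
  rot[6] = A21000C11A10BA1$2A10BB
  rot[7] = 21000C11A10BA1$2A10BBA
  rot[8] = 1000C11A10BA1$2A10BBA2
  rot[9] = 000C11A10BA1$2A10BBA21
  rot[10] = 00C11A10BA1$2A10BBA210
  rot[11] = 0C11A10BA1$2A10BBA2100
  rot[12] = C11A10BA1$2A10BBA21000
  rot[13] = 11A10BA1$2A10BBA21000C
  rot[14] = 1A10BA1$2A10BBA21000C1
  rot[15] = A10BA1$2A10BBA21000C11
  rot[16] = 10BA1$2A10BBA21000C11A
  rot[17] = 0BA1$2A10BBA21000C11A1
  rot[18] = BA1$2A10BBA21000C11A10
  rot[19] = A1$2A10BBA21000C11A10B
  rot[20] = 1$2A10BBA21000C11A10BA
  rot[21] = $2A10BBA21000C11A10BA1
Sorted (with $ < everything):
  sorted[0] = $2A10BBA21000C11A10BA1
  sorted[1] = 000C11A10BA1$2A10BBA21
  sorted[2] = 00C11A10BA1$2A10BBA210
  sorted[3] = 0BA1$2A10BBA21000C11A1
  sorted[4] = 0BBA21000C11A10BA1$2A1
  sorted[5] = 0C11A10BA1$2A10BBA2100
  sorted[6] = 1$2A10BBA21000C11A10BA
  sorted[7] = 1000C11A10BA1$2A10BBA2
  sorted[8] = 10BA1$2A10BBA21000C11A
  sorted[9] = 10BBA21000C11A10BA1$2A
  sorted[10] = 11A10BA1$2A10BBA21000C
  sorted[11] = 1A10BA1$2A10BBA21000C1
  sorted[12] = 21000C11A10BA1$2A10BBA
  sorted[13] = 2A10BBA21000C11A10BA1$
  sorted[14] = A1$2A10BBA21000C11A10B
  sorted[15] = A10BA1$2A10BBA21000C11
  sorted[16] = A10BBA21000C11A10BA1$2
  sorted[17] = A21000C11A10BA1$2A10BB
  sorted[18] = BA1$2A10BBA21000C11A10
  sorted[19] = BA21000C11A10BA1$2A10B
  sorted[20] = BBA21000C11A10BA1$2A10
  sorted[21] = C11A10BA1$2A10BBA21000
sorted[2] = 00C11A10BA1$2A10BBA210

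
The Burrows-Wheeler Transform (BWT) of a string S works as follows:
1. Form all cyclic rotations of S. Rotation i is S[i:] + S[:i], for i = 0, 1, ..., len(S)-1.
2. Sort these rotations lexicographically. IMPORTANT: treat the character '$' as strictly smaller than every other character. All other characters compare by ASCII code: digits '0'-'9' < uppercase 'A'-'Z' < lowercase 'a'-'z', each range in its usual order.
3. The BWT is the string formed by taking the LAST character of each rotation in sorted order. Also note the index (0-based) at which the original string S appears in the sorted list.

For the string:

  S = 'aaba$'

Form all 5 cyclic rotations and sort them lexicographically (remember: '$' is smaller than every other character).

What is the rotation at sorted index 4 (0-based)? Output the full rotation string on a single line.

Answer: ba$aa

Derivation:
All 5 rotations (rotation i = S[i:]+S[:i]):
  rot[0] = aaba$
  rot[1] = aba$a
  rot[2] = ba$aa
  rot[3] = a$aab
  rot[4] = $aaba
Sorted (with $ < everything):
  sorted[0] = $aaba
  sorted[1] = a$aab
  sorted[2] = aaba$
  sorted[3] = aba$a
  sorted[4] = ba$aa
sorted[4] = ba$aa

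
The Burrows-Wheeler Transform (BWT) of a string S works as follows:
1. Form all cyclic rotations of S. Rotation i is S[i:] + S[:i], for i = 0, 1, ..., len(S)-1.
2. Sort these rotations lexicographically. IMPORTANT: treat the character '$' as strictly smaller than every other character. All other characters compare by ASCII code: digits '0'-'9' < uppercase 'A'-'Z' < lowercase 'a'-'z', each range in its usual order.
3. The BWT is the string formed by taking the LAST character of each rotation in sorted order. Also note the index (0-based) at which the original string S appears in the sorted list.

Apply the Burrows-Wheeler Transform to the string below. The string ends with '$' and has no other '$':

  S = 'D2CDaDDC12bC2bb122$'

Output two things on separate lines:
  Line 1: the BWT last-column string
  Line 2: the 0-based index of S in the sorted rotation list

All 19 rotations (rotation i = S[i:]+S[:i]):
  rot[0] = D2CDaDDC12bC2bb122$
  rot[1] = 2CDaDDC12bC2bb122$D
  rot[2] = CDaDDC12bC2bb122$D2
  rot[3] = DaDDC12bC2bb122$D2C
  rot[4] = aDDC12bC2bb122$D2CD
  rot[5] = DDC12bC2bb122$D2CDa
  rot[6] = DC12bC2bb122$D2CDaD
  rot[7] = C12bC2bb122$D2CDaDD
  rot[8] = 12bC2bb122$D2CDaDDC
  rot[9] = 2bC2bb122$D2CDaDDC1
  rot[10] = bC2bb122$D2CDaDDC12
  rot[11] = C2bb122$D2CDaDDC12b
  rot[12] = 2bb122$D2CDaDDC12bC
  rot[13] = bb122$D2CDaDDC12bC2
  rot[14] = b122$D2CDaDDC12bC2b
  rot[15] = 122$D2CDaDDC12bC2bb
  rot[16] = 22$D2CDaDDC12bC2bb1
  rot[17] = 2$D2CDaDDC12bC2bb12
  rot[18] = $D2CDaDDC12bC2bb122
Sorted (with $ < everything):
  sorted[0] = $D2CDaDDC12bC2bb122  (last char: '2')
  sorted[1] = 122$D2CDaDDC12bC2bb  (last char: 'b')
  sorted[2] = 12bC2bb122$D2CDaDDC  (last char: 'C')
  sorted[3] = 2$D2CDaDDC12bC2bb12  (last char: '2')
  sorted[4] = 22$D2CDaDDC12bC2bb1  (last char: '1')
  sorted[5] = 2CDaDDC12bC2bb122$D  (last char: 'D')
  sorted[6] = 2bC2bb122$D2CDaDDC1  (last char: '1')
  sorted[7] = 2bb122$D2CDaDDC12bC  (last char: 'C')
  sorted[8] = C12bC2bb122$D2CDaDD  (last char: 'D')
  sorted[9] = C2bb122$D2CDaDDC12b  (last char: 'b')
  sorted[10] = CDaDDC12bC2bb122$D2  (last char: '2')
  sorted[11] = D2CDaDDC12bC2bb122$  (last char: '$')
  sorted[12] = DC12bC2bb122$D2CDaD  (last char: 'D')
  sorted[13] = DDC12bC2bb122$D2CDa  (last char: 'a')
  sorted[14] = DaDDC12bC2bb122$D2C  (last char: 'C')
  sorted[15] = aDDC12bC2bb122$D2CD  (last char: 'D')
  sorted[16] = b122$D2CDaDDC12bC2b  (last char: 'b')
  sorted[17] = bC2bb122$D2CDaDDC12  (last char: '2')
  sorted[18] = bb122$D2CDaDDC12bC2  (last char: '2')
Last column: 2bC21D1CDb2$DaCDb22
Original string S is at sorted index 11

Answer: 2bC21D1CDb2$DaCDb22
11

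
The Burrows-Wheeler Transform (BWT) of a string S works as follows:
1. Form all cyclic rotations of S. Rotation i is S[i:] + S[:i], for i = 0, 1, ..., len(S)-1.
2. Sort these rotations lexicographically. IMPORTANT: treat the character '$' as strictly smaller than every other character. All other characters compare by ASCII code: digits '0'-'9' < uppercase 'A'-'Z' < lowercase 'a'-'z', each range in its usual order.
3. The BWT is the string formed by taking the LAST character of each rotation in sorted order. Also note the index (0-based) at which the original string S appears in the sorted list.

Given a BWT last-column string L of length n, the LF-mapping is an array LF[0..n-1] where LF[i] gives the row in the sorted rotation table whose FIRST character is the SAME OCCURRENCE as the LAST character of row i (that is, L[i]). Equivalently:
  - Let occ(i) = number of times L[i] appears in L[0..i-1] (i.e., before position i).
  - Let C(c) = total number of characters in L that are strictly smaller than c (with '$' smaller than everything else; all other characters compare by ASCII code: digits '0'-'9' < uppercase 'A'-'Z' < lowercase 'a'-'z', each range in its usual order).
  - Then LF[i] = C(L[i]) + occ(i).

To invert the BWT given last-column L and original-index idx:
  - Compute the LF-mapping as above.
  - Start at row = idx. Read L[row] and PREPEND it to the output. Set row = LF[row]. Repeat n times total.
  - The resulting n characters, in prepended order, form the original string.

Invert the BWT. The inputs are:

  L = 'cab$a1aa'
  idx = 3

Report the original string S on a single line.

Answer: aaba1ac$

Derivation:
LF mapping: 7 2 6 0 3 1 4 5
Walk LF starting at row 3, prepending L[row]:
  step 1: row=3, L[3]='$', prepend. Next row=LF[3]=0
  step 2: row=0, L[0]='c', prepend. Next row=LF[0]=7
  step 3: row=7, L[7]='a', prepend. Next row=LF[7]=5
  step 4: row=5, L[5]='1', prepend. Next row=LF[5]=1
  step 5: row=1, L[1]='a', prepend. Next row=LF[1]=2
  step 6: row=2, L[2]='b', prepend. Next row=LF[2]=6
  step 7: row=6, L[6]='a', prepend. Next row=LF[6]=4
  step 8: row=4, L[4]='a', prepend. Next row=LF[4]=3
Reversed output: aaba1ac$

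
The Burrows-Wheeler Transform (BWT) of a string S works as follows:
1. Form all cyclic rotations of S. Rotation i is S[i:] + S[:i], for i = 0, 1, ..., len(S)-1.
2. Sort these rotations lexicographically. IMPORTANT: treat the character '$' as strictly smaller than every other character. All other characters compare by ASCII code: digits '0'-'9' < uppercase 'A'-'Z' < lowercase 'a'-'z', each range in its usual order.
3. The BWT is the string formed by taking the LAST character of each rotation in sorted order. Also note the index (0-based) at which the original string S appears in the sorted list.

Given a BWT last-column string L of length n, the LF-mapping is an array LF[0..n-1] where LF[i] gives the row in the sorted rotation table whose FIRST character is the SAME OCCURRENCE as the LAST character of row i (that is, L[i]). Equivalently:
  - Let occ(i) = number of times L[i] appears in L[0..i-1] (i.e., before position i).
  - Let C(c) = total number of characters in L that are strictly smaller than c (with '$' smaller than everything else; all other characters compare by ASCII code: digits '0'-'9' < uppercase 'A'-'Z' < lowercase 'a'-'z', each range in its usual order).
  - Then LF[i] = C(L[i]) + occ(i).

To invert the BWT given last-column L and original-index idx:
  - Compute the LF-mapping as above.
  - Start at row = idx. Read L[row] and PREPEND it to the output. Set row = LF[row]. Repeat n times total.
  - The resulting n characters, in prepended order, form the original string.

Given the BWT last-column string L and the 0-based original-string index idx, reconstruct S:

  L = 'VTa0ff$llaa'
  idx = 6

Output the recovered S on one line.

LF mapping: 3 2 4 1 7 8 0 9 10 5 6
Walk LF starting at row 6, prepending L[row]:
  step 1: row=6, L[6]='$', prepend. Next row=LF[6]=0
  step 2: row=0, L[0]='V', prepend. Next row=LF[0]=3
  step 3: row=3, L[3]='0', prepend. Next row=LF[3]=1
  step 4: row=1, L[1]='T', prepend. Next row=LF[1]=2
  step 5: row=2, L[2]='a', prepend. Next row=LF[2]=4
  step 6: row=4, L[4]='f', prepend. Next row=LF[4]=7
  step 7: row=7, L[7]='l', prepend. Next row=LF[7]=9
  step 8: row=9, L[9]='a', prepend. Next row=LF[9]=5
  step 9: row=5, L[5]='f', prepend. Next row=LF[5]=8
  step 10: row=8, L[8]='l', prepend. Next row=LF[8]=10
  step 11: row=10, L[10]='a', prepend. Next row=LF[10]=6
Reversed output: alfalfaT0V$

Answer: alfalfaT0V$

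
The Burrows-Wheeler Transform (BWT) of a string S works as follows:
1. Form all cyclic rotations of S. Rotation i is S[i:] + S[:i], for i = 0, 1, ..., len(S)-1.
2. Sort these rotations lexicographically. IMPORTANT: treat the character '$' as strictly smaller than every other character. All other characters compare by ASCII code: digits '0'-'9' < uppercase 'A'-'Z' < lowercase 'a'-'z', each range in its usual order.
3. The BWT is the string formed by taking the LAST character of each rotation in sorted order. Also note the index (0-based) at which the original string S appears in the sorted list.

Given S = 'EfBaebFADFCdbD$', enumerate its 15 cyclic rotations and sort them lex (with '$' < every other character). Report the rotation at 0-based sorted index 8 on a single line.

All 15 rotations (rotation i = S[i:]+S[:i]):
  rot[0] = EfBaebFADFCdbD$
  rot[1] = fBaebFADFCdbD$E
  rot[2] = BaebFADFCdbD$Ef
  rot[3] = aebFADFCdbD$EfB
  rot[4] = ebFADFCdbD$EfBa
  rot[5] = bFADFCdbD$EfBae
  rot[6] = FADFCdbD$EfBaeb
  rot[7] = ADFCdbD$EfBaebF
  rot[8] = DFCdbD$EfBaebFA
  rot[9] = FCdbD$EfBaebFAD
  rot[10] = CdbD$EfBaebFADF
  rot[11] = dbD$EfBaebFADFC
  rot[12] = bD$EfBaebFADFCd
  rot[13] = D$EfBaebFADFCdb
  rot[14] = $EfBaebFADFCdbD
Sorted (with $ < everything):
  sorted[0] = $EfBaebFADFCdbD
  sorted[1] = ADFCdbD$EfBaebF
  sorted[2] = BaebFADFCdbD$Ef
  sorted[3] = CdbD$EfBaebFADF
  sorted[4] = D$EfBaebFADFCdb
  sorted[5] = DFCdbD$EfBaebFA
  sorted[6] = EfBaebFADFCdbD$
  sorted[7] = FADFCdbD$EfBaeb
  sorted[8] = FCdbD$EfBaebFAD
  sorted[9] = aebFADFCdbD$EfB
  sorted[10] = bD$EfBaebFADFCd
  sorted[11] = bFADFCdbD$EfBae
  sorted[12] = dbD$EfBaebFADFC
  sorted[13] = ebFADFCdbD$EfBa
  sorted[14] = fBaebFADFCdbD$E
sorted[8] = FCdbD$EfBaebFAD

Answer: FCdbD$EfBaebFAD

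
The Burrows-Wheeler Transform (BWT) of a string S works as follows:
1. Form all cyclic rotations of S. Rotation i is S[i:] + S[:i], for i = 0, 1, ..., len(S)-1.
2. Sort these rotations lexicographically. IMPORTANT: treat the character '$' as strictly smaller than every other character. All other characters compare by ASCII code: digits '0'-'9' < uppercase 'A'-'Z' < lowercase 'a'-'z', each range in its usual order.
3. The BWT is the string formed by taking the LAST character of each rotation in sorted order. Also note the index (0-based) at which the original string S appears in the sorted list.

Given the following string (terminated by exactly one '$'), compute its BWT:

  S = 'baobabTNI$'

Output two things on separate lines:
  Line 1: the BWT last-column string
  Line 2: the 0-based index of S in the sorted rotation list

Answer: INTbbbao$a
8

Derivation:
All 10 rotations (rotation i = S[i:]+S[:i]):
  rot[0] = baobabTNI$
  rot[1] = aobabTNI$b
  rot[2] = obabTNI$ba
  rot[3] = babTNI$bao
  rot[4] = abTNI$baob
  rot[5] = bTNI$baoba
  rot[6] = TNI$baobab
  rot[7] = NI$baobabT
  rot[8] = I$baobabTN
  rot[9] = $baobabTNI
Sorted (with $ < everything):
  sorted[0] = $baobabTNI  (last char: 'I')
  sorted[1] = I$baobabTN  (last char: 'N')
  sorted[2] = NI$baobabT  (last char: 'T')
  sorted[3] = TNI$baobab  (last char: 'b')
  sorted[4] = abTNI$baob  (last char: 'b')
  sorted[5] = aobabTNI$b  (last char: 'b')
  sorted[6] = bTNI$baoba  (last char: 'a')
  sorted[7] = babTNI$bao  (last char: 'o')
  sorted[8] = baobabTNI$  (last char: '$')
  sorted[9] = obabTNI$ba  (last char: 'a')
Last column: INTbbbao$a
Original string S is at sorted index 8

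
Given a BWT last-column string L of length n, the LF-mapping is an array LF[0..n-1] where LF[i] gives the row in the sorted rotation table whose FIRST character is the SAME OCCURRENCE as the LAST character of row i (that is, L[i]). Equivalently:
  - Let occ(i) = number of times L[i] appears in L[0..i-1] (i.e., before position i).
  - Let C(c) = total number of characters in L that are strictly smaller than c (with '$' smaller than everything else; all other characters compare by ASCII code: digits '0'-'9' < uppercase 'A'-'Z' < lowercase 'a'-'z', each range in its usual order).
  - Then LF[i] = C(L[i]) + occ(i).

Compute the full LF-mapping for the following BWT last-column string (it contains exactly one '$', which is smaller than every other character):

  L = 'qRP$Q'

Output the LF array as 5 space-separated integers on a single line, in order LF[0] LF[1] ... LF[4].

Char counts: '$':1, 'P':1, 'Q':1, 'R':1, 'q':1
C (first-col start): C('$')=0, C('P')=1, C('Q')=2, C('R')=3, C('q')=4
L[0]='q': occ=0, LF[0]=C('q')+0=4+0=4
L[1]='R': occ=0, LF[1]=C('R')+0=3+0=3
L[2]='P': occ=0, LF[2]=C('P')+0=1+0=1
L[3]='$': occ=0, LF[3]=C('$')+0=0+0=0
L[4]='Q': occ=0, LF[4]=C('Q')+0=2+0=2

Answer: 4 3 1 0 2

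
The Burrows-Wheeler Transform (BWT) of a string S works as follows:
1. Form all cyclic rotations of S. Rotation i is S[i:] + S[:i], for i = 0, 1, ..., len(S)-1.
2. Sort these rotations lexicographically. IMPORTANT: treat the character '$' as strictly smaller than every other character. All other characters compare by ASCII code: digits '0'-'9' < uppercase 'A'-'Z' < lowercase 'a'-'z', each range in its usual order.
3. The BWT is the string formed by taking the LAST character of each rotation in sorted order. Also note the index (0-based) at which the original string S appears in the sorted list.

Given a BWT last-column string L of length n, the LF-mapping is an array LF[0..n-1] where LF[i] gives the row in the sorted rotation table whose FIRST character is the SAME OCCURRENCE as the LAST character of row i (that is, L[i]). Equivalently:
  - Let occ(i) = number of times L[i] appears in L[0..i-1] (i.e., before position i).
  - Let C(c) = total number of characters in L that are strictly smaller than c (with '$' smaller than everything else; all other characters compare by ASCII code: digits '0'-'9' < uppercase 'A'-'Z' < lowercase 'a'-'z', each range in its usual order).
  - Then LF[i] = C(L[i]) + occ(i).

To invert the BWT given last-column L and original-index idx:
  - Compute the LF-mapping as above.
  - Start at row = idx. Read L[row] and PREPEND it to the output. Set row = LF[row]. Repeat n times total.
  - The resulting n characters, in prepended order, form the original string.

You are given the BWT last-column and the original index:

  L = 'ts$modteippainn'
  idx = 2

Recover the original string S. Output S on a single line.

Answer: disappointment$

Derivation:
LF mapping: 13 12 0 6 9 2 14 3 4 10 11 1 5 7 8
Walk LF starting at row 2, prepending L[row]:
  step 1: row=2, L[2]='$', prepend. Next row=LF[2]=0
  step 2: row=0, L[0]='t', prepend. Next row=LF[0]=13
  step 3: row=13, L[13]='n', prepend. Next row=LF[13]=7
  step 4: row=7, L[7]='e', prepend. Next row=LF[7]=3
  step 5: row=3, L[3]='m', prepend. Next row=LF[3]=6
  step 6: row=6, L[6]='t', prepend. Next row=LF[6]=14
  step 7: row=14, L[14]='n', prepend. Next row=LF[14]=8
  step 8: row=8, L[8]='i', prepend. Next row=LF[8]=4
  step 9: row=4, L[4]='o', prepend. Next row=LF[4]=9
  step 10: row=9, L[9]='p', prepend. Next row=LF[9]=10
  step 11: row=10, L[10]='p', prepend. Next row=LF[10]=11
  step 12: row=11, L[11]='a', prepend. Next row=LF[11]=1
  step 13: row=1, L[1]='s', prepend. Next row=LF[1]=12
  step 14: row=12, L[12]='i', prepend. Next row=LF[12]=5
  step 15: row=5, L[5]='d', prepend. Next row=LF[5]=2
Reversed output: disappointment$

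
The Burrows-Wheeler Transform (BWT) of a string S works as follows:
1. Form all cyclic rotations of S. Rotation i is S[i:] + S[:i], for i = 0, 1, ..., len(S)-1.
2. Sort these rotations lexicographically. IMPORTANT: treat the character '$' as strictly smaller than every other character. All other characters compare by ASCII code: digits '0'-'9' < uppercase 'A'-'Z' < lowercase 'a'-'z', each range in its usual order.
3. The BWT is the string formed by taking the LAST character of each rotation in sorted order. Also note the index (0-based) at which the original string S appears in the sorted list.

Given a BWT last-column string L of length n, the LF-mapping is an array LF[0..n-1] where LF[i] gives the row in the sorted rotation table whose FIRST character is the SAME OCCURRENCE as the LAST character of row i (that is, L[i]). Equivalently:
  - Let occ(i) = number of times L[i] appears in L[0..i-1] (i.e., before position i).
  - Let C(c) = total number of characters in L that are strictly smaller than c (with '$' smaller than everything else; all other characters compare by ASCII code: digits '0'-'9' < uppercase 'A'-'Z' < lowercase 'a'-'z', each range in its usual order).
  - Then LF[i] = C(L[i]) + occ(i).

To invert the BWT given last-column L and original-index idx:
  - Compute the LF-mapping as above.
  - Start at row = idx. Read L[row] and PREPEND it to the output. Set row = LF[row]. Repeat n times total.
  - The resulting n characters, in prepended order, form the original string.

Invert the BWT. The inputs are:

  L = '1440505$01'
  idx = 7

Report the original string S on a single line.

LF mapping: 4 6 7 1 8 2 9 0 3 5
Walk LF starting at row 7, prepending L[row]:
  step 1: row=7, L[7]='$', prepend. Next row=LF[7]=0
  step 2: row=0, L[0]='1', prepend. Next row=LF[0]=4
  step 3: row=4, L[4]='5', prepend. Next row=LF[4]=8
  step 4: row=8, L[8]='0', prepend. Next row=LF[8]=3
  step 5: row=3, L[3]='0', prepend. Next row=LF[3]=1
  step 6: row=1, L[1]='4', prepend. Next row=LF[1]=6
  step 7: row=6, L[6]='5', prepend. Next row=LF[6]=9
  step 8: row=9, L[9]='1', prepend. Next row=LF[9]=5
  step 9: row=5, L[5]='0', prepend. Next row=LF[5]=2
  step 10: row=2, L[2]='4', prepend. Next row=LF[2]=7
Reversed output: 401540051$

Answer: 401540051$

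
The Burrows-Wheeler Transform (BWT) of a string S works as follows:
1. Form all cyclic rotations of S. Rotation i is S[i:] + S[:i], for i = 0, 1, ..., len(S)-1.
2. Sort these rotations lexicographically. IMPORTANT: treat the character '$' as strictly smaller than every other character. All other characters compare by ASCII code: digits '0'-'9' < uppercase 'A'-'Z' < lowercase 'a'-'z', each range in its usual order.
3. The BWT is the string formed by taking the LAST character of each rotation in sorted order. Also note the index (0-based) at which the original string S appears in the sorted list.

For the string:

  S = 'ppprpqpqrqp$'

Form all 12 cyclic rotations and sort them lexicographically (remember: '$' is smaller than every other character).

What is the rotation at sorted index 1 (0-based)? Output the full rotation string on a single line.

Answer: p$ppprpqpqrq

Derivation:
All 12 rotations (rotation i = S[i:]+S[:i]):
  rot[0] = ppprpqpqrqp$
  rot[1] = pprpqpqrqp$p
  rot[2] = prpqpqrqp$pp
  rot[3] = rpqpqrqp$ppp
  rot[4] = pqpqrqp$pppr
  rot[5] = qpqrqp$ppprp
  rot[6] = pqrqp$ppprpq
  rot[7] = qrqp$ppprpqp
  rot[8] = rqp$ppprpqpq
  rot[9] = qp$ppprpqpqr
  rot[10] = p$ppprpqpqrq
  rot[11] = $ppprpqpqrqp
Sorted (with $ < everything):
  sorted[0] = $ppprpqpqrqp
  sorted[1] = p$ppprpqpqrq
  sorted[2] = ppprpqpqrqp$
  sorted[3] = pprpqpqrqp$p
  sorted[4] = pqpqrqp$pppr
  sorted[5] = pqrqp$ppprpq
  sorted[6] = prpqpqrqp$pp
  sorted[7] = qp$ppprpqpqr
  sorted[8] = qpqrqp$ppprp
  sorted[9] = qrqp$ppprpqp
  sorted[10] = rpqpqrqp$ppp
  sorted[11] = rqp$ppprpqpq
sorted[1] = p$ppprpqpqrq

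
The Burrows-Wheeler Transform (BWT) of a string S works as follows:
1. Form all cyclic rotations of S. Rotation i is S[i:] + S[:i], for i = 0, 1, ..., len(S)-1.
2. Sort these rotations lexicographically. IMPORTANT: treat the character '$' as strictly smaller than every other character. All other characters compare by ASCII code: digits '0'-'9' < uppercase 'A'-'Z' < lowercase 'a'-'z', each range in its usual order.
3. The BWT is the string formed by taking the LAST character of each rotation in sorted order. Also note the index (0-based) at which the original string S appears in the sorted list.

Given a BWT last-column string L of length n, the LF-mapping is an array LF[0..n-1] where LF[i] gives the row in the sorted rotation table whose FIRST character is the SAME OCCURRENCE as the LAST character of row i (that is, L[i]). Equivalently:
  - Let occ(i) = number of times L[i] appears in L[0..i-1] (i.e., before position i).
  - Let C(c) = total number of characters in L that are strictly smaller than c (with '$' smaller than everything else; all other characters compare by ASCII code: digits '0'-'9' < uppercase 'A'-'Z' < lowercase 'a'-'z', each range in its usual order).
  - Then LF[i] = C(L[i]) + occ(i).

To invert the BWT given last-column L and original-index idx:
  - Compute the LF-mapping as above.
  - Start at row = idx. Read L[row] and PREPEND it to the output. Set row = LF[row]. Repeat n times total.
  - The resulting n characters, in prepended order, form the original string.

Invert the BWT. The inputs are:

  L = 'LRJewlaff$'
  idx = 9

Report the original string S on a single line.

Answer: waffleRJL$

Derivation:
LF mapping: 2 3 1 5 9 8 4 6 7 0
Walk LF starting at row 9, prepending L[row]:
  step 1: row=9, L[9]='$', prepend. Next row=LF[9]=0
  step 2: row=0, L[0]='L', prepend. Next row=LF[0]=2
  step 3: row=2, L[2]='J', prepend. Next row=LF[2]=1
  step 4: row=1, L[1]='R', prepend. Next row=LF[1]=3
  step 5: row=3, L[3]='e', prepend. Next row=LF[3]=5
  step 6: row=5, L[5]='l', prepend. Next row=LF[5]=8
  step 7: row=8, L[8]='f', prepend. Next row=LF[8]=7
  step 8: row=7, L[7]='f', prepend. Next row=LF[7]=6
  step 9: row=6, L[6]='a', prepend. Next row=LF[6]=4
  step 10: row=4, L[4]='w', prepend. Next row=LF[4]=9
Reversed output: waffleRJL$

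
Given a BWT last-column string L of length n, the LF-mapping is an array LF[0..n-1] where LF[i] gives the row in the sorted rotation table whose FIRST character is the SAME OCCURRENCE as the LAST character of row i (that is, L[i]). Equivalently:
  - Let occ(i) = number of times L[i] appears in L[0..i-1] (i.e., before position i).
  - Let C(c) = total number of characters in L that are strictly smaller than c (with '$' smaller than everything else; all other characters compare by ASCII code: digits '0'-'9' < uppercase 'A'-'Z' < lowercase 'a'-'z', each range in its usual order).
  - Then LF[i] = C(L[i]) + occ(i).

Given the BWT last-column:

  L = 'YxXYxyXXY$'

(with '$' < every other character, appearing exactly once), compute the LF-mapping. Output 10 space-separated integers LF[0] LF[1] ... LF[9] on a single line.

Char counts: '$':1, 'X':3, 'Y':3, 'x':2, 'y':1
C (first-col start): C('$')=0, C('X')=1, C('Y')=4, C('x')=7, C('y')=9
L[0]='Y': occ=0, LF[0]=C('Y')+0=4+0=4
L[1]='x': occ=0, LF[1]=C('x')+0=7+0=7
L[2]='X': occ=0, LF[2]=C('X')+0=1+0=1
L[3]='Y': occ=1, LF[3]=C('Y')+1=4+1=5
L[4]='x': occ=1, LF[4]=C('x')+1=7+1=8
L[5]='y': occ=0, LF[5]=C('y')+0=9+0=9
L[6]='X': occ=1, LF[6]=C('X')+1=1+1=2
L[7]='X': occ=2, LF[7]=C('X')+2=1+2=3
L[8]='Y': occ=2, LF[8]=C('Y')+2=4+2=6
L[9]='$': occ=0, LF[9]=C('$')+0=0+0=0

Answer: 4 7 1 5 8 9 2 3 6 0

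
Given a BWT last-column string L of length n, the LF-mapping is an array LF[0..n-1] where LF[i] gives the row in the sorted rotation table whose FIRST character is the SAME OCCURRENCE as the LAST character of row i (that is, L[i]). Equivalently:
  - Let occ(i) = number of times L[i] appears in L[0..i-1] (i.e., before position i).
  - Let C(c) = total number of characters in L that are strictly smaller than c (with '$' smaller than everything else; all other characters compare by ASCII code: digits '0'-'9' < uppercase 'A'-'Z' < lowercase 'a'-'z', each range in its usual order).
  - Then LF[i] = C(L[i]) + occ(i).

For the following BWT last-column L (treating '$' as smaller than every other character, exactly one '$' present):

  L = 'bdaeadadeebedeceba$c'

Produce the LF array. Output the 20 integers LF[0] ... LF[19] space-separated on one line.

Answer: 5 10 1 14 2 11 3 12 15 16 6 17 13 18 8 19 7 4 0 9

Derivation:
Char counts: '$':1, 'a':4, 'b':3, 'c':2, 'd':4, 'e':6
C (first-col start): C('$')=0, C('a')=1, C('b')=5, C('c')=8, C('d')=10, C('e')=14
L[0]='b': occ=0, LF[0]=C('b')+0=5+0=5
L[1]='d': occ=0, LF[1]=C('d')+0=10+0=10
L[2]='a': occ=0, LF[2]=C('a')+0=1+0=1
L[3]='e': occ=0, LF[3]=C('e')+0=14+0=14
L[4]='a': occ=1, LF[4]=C('a')+1=1+1=2
L[5]='d': occ=1, LF[5]=C('d')+1=10+1=11
L[6]='a': occ=2, LF[6]=C('a')+2=1+2=3
L[7]='d': occ=2, LF[7]=C('d')+2=10+2=12
L[8]='e': occ=1, LF[8]=C('e')+1=14+1=15
L[9]='e': occ=2, LF[9]=C('e')+2=14+2=16
L[10]='b': occ=1, LF[10]=C('b')+1=5+1=6
L[11]='e': occ=3, LF[11]=C('e')+3=14+3=17
L[12]='d': occ=3, LF[12]=C('d')+3=10+3=13
L[13]='e': occ=4, LF[13]=C('e')+4=14+4=18
L[14]='c': occ=0, LF[14]=C('c')+0=8+0=8
L[15]='e': occ=5, LF[15]=C('e')+5=14+5=19
L[16]='b': occ=2, LF[16]=C('b')+2=5+2=7
L[17]='a': occ=3, LF[17]=C('a')+3=1+3=4
L[18]='$': occ=0, LF[18]=C('$')+0=0+0=0
L[19]='c': occ=1, LF[19]=C('c')+1=8+1=9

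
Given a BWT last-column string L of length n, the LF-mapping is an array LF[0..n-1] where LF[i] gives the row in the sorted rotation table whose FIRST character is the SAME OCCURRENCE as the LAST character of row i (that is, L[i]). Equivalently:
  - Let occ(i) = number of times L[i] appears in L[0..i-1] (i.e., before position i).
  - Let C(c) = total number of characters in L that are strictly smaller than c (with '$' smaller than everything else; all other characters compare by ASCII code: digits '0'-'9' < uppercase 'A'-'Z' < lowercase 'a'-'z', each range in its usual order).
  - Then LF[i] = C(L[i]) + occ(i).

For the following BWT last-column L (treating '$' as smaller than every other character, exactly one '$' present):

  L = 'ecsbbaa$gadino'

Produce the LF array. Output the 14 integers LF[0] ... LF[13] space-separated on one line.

Answer: 8 6 13 4 5 1 2 0 9 3 7 10 11 12

Derivation:
Char counts: '$':1, 'a':3, 'b':2, 'c':1, 'd':1, 'e':1, 'g':1, 'i':1, 'n':1, 'o':1, 's':1
C (first-col start): C('$')=0, C('a')=1, C('b')=4, C('c')=6, C('d')=7, C('e')=8, C('g')=9, C('i')=10, C('n')=11, C('o')=12, C('s')=13
L[0]='e': occ=0, LF[0]=C('e')+0=8+0=8
L[1]='c': occ=0, LF[1]=C('c')+0=6+0=6
L[2]='s': occ=0, LF[2]=C('s')+0=13+0=13
L[3]='b': occ=0, LF[3]=C('b')+0=4+0=4
L[4]='b': occ=1, LF[4]=C('b')+1=4+1=5
L[5]='a': occ=0, LF[5]=C('a')+0=1+0=1
L[6]='a': occ=1, LF[6]=C('a')+1=1+1=2
L[7]='$': occ=0, LF[7]=C('$')+0=0+0=0
L[8]='g': occ=0, LF[8]=C('g')+0=9+0=9
L[9]='a': occ=2, LF[9]=C('a')+2=1+2=3
L[10]='d': occ=0, LF[10]=C('d')+0=7+0=7
L[11]='i': occ=0, LF[11]=C('i')+0=10+0=10
L[12]='n': occ=0, LF[12]=C('n')+0=11+0=11
L[13]='o': occ=0, LF[13]=C('o')+0=12+0=12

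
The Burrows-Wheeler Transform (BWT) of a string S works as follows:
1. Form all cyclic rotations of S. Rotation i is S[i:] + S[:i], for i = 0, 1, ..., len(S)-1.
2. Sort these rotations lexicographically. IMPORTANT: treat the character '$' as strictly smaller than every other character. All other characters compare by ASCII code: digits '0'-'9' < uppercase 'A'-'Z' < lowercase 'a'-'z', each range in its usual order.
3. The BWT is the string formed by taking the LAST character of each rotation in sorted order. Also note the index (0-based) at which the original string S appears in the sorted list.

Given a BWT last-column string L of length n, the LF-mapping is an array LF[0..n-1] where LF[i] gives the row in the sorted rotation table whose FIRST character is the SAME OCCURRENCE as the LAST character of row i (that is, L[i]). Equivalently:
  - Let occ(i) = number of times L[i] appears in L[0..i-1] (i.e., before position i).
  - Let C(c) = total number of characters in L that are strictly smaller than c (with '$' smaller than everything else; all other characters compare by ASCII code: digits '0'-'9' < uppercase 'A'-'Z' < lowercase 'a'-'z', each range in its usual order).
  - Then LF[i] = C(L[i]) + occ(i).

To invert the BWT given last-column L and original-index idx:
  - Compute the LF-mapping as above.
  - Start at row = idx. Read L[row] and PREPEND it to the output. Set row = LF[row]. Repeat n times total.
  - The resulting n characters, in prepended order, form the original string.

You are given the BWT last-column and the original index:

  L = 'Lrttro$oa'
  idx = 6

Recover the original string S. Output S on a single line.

LF mapping: 1 5 7 8 6 3 0 4 2
Walk LF starting at row 6, prepending L[row]:
  step 1: row=6, L[6]='$', prepend. Next row=LF[6]=0
  step 2: row=0, L[0]='L', prepend. Next row=LF[0]=1
  step 3: row=1, L[1]='r', prepend. Next row=LF[1]=5
  step 4: row=5, L[5]='o', prepend. Next row=LF[5]=3
  step 5: row=3, L[3]='t', prepend. Next row=LF[3]=8
  step 6: row=8, L[8]='a', prepend. Next row=LF[8]=2
  step 7: row=2, L[2]='t', prepend. Next row=LF[2]=7
  step 8: row=7, L[7]='o', prepend. Next row=LF[7]=4
  step 9: row=4, L[4]='r', prepend. Next row=LF[4]=6
Reversed output: rotatorL$

Answer: rotatorL$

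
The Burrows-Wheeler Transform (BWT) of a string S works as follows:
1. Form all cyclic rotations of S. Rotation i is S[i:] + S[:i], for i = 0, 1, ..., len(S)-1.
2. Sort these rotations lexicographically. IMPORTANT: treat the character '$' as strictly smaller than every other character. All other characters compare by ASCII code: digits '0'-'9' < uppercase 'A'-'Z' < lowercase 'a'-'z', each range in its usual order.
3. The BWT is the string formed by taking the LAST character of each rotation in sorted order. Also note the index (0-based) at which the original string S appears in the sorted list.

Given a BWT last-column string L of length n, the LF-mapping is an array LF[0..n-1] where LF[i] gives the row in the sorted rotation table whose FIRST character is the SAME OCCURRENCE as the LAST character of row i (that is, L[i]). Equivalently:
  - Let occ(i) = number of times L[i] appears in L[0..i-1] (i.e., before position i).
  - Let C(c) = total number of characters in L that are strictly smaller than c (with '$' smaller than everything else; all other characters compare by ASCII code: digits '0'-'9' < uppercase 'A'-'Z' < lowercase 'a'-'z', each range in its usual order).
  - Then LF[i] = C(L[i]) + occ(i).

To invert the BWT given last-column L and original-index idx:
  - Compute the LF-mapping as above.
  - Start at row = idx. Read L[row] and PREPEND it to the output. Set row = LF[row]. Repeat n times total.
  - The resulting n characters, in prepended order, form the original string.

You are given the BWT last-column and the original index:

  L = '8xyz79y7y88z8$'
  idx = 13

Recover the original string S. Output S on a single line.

Answer: zyx78y798y8z8$

Derivation:
LF mapping: 3 8 9 12 1 7 10 2 11 4 5 13 6 0
Walk LF starting at row 13, prepending L[row]:
  step 1: row=13, L[13]='$', prepend. Next row=LF[13]=0
  step 2: row=0, L[0]='8', prepend. Next row=LF[0]=3
  step 3: row=3, L[3]='z', prepend. Next row=LF[3]=12
  step 4: row=12, L[12]='8', prepend. Next row=LF[12]=6
  step 5: row=6, L[6]='y', prepend. Next row=LF[6]=10
  step 6: row=10, L[10]='8', prepend. Next row=LF[10]=5
  step 7: row=5, L[5]='9', prepend. Next row=LF[5]=7
  step 8: row=7, L[7]='7', prepend. Next row=LF[7]=2
  step 9: row=2, L[2]='y', prepend. Next row=LF[2]=9
  step 10: row=9, L[9]='8', prepend. Next row=LF[9]=4
  step 11: row=4, L[4]='7', prepend. Next row=LF[4]=1
  step 12: row=1, L[1]='x', prepend. Next row=LF[1]=8
  step 13: row=8, L[8]='y', prepend. Next row=LF[8]=11
  step 14: row=11, L[11]='z', prepend. Next row=LF[11]=13
Reversed output: zyx78y798y8z8$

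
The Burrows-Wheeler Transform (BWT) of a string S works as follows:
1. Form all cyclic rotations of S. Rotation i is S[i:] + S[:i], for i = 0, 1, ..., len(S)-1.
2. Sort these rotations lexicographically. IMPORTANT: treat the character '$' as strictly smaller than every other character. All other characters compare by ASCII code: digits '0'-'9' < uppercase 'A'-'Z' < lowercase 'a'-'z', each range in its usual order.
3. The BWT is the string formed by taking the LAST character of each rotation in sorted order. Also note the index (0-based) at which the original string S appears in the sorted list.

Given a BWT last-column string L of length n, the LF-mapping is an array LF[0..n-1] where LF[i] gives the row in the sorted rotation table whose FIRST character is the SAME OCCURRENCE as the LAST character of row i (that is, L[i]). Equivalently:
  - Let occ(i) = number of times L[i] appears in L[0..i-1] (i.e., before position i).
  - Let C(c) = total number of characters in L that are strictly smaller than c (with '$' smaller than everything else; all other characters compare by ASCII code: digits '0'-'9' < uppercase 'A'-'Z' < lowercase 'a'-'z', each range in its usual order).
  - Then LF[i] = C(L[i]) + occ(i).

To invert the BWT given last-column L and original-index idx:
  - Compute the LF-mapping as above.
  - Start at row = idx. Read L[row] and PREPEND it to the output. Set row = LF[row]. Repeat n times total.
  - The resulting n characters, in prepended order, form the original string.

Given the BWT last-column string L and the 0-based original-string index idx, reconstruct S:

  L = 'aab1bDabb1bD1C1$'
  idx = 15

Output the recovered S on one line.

LF mapping: 8 9 11 1 12 6 10 13 14 2 15 7 3 5 4 0
Walk LF starting at row 15, prepending L[row]:
  step 1: row=15, L[15]='$', prepend. Next row=LF[15]=0
  step 2: row=0, L[0]='a', prepend. Next row=LF[0]=8
  step 3: row=8, L[8]='b', prepend. Next row=LF[8]=14
  step 4: row=14, L[14]='1', prepend. Next row=LF[14]=4
  step 5: row=4, L[4]='b', prepend. Next row=LF[4]=12
  step 6: row=12, L[12]='1', prepend. Next row=LF[12]=3
  step 7: row=3, L[3]='1', prepend. Next row=LF[3]=1
  step 8: row=1, L[1]='a', prepend. Next row=LF[1]=9
  step 9: row=9, L[9]='1', prepend. Next row=LF[9]=2
  step 10: row=2, L[2]='b', prepend. Next row=LF[2]=11
  step 11: row=11, L[11]='D', prepend. Next row=LF[11]=7
  step 12: row=7, L[7]='b', prepend. Next row=LF[7]=13
  step 13: row=13, L[13]='C', prepend. Next row=LF[13]=5
  step 14: row=5, L[5]='D', prepend. Next row=LF[5]=6
  step 15: row=6, L[6]='a', prepend. Next row=LF[6]=10
  step 16: row=10, L[10]='b', prepend. Next row=LF[10]=15
Reversed output: baDCbDb1a11b1ba$

Answer: baDCbDb1a11b1ba$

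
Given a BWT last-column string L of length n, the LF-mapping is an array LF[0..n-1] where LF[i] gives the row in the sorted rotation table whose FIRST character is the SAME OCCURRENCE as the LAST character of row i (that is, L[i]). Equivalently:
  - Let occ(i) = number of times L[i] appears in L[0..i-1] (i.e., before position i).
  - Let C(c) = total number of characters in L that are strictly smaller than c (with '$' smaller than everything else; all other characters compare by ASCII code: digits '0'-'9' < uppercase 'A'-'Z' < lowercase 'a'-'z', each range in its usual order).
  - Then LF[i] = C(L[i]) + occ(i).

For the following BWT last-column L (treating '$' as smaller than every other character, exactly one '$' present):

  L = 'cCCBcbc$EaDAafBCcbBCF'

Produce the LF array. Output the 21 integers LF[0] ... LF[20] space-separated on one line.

Answer: 16 5 6 2 17 14 18 0 10 12 9 1 13 20 3 7 19 15 4 8 11

Derivation:
Char counts: '$':1, 'A':1, 'B':3, 'C':4, 'D':1, 'E':1, 'F':1, 'a':2, 'b':2, 'c':4, 'f':1
C (first-col start): C('$')=0, C('A')=1, C('B')=2, C('C')=5, C('D')=9, C('E')=10, C('F')=11, C('a')=12, C('b')=14, C('c')=16, C('f')=20
L[0]='c': occ=0, LF[0]=C('c')+0=16+0=16
L[1]='C': occ=0, LF[1]=C('C')+0=5+0=5
L[2]='C': occ=1, LF[2]=C('C')+1=5+1=6
L[3]='B': occ=0, LF[3]=C('B')+0=2+0=2
L[4]='c': occ=1, LF[4]=C('c')+1=16+1=17
L[5]='b': occ=0, LF[5]=C('b')+0=14+0=14
L[6]='c': occ=2, LF[6]=C('c')+2=16+2=18
L[7]='$': occ=0, LF[7]=C('$')+0=0+0=0
L[8]='E': occ=0, LF[8]=C('E')+0=10+0=10
L[9]='a': occ=0, LF[9]=C('a')+0=12+0=12
L[10]='D': occ=0, LF[10]=C('D')+0=9+0=9
L[11]='A': occ=0, LF[11]=C('A')+0=1+0=1
L[12]='a': occ=1, LF[12]=C('a')+1=12+1=13
L[13]='f': occ=0, LF[13]=C('f')+0=20+0=20
L[14]='B': occ=1, LF[14]=C('B')+1=2+1=3
L[15]='C': occ=2, LF[15]=C('C')+2=5+2=7
L[16]='c': occ=3, LF[16]=C('c')+3=16+3=19
L[17]='b': occ=1, LF[17]=C('b')+1=14+1=15
L[18]='B': occ=2, LF[18]=C('B')+2=2+2=4
L[19]='C': occ=3, LF[19]=C('C')+3=5+3=8
L[20]='F': occ=0, LF[20]=C('F')+0=11+0=11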